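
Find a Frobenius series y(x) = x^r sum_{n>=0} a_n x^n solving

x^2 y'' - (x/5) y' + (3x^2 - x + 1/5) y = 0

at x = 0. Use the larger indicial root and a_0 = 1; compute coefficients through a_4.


Write in Frobenius form y'' + (p(x)/x) y' + (q(x)/x^2) y = 0:
  p(x) = -1/5,  q(x) = 3x^2 - x + 1/5.
Indicial equation: r(r-1) + (-1/5) r + (1/5) = 0 -> roots r_1 = 1, r_2 = 1/5.
Take r = r_1 = 1. Let y(x) = x^r sum_{n>=0} a_n x^n with a_0 = 1.
Substitute y = x^r sum a_n x^n and match x^{r+n}. The recurrence is
  D(n) a_n - 1 a_{n-1} + 3 a_{n-2} = 0,  where D(n) = (r+n)(r+n-1) + (-1/5)(r+n) + (1/5).
  a_n = [1 a_{n-1} - 3 a_{n-2}] / D(n).
Since the indicial polynomial factors as (r - r_1)(r - r_2), D(n) = (r_1 + n - r_1)(r_1 + n - r_2) = n(n + 4/5).
Evaluating step by step (a_0 = 1):
  n = 1: D(1) = 1(1 + 4/5) = 9/5; numerator = 1(1) = 1; a_1 = (1)/(9/5) = 5/9
  n = 2: D(2) = 2(2 + 4/5) = 28/5; numerator = 1(5/9) - 3(1) = -22/9; a_2 = (-22/9)/(28/5) = -55/126
  n = 3: D(3) = 3(3 + 4/5) = 57/5; numerator = 1(-55/126) - 3(5/9) = -265/126; a_3 = (-265/126)/(57/5) = -1325/7182
  n = 4: D(4) = 4(4 + 4/5) = 96/5; numerator = 1(-1325/7182) - 3(-55/126) = 4040/3591; a_4 = (4040/3591)/(96/5) = 2525/43092

r = 1; a_0 = 1; a_1 = 5/9; a_2 = -55/126; a_3 = -1325/7182; a_4 = 2525/43092


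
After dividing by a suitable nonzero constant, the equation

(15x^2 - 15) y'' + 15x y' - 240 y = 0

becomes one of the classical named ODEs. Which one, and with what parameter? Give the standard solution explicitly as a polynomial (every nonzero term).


All three coefficients share the factor -15; dividing through by -15 gives  (1 - x^2) y'' - x y' + 16 y = 0.
This matches the Chebyshev equation (1 - x^2) y'' - x y' + n^2 y = 0 (note the -x y' term, not -2x y') with n^2 = 16, so n = 4; the polynomial solution is T_4(x).
With y = sum_k a_k x^k, matching x^k gives (k+2)(k+1) a_{k+2} = (k^2 - n^2) a_k = (k - 4)(k + 4) a_k. The right side vanishes at k = 4, so the series with the parity of 4 terminates at degree 4.
Standard normalization: leading coefficient of T_n is 2^(n-1), so a_4 = 2^3 = 8. Work downward with a_k = (k+1)(k+2) a_{k+2} / ((k - 4)(k + 4)):
  a_2 = (3)(4)(8) / ((2 - 4)(2 + 4)) = 96/(-12) = -8
  a_0 = (1)(2)(-8) / ((0 - 4)(0 + 4)) = -16/(-16) = 1
Hence T_4(x) = 8 x^4 - 8 x^2 + 1.

T_4(x); series = 8 x^4 - 8 x^2 + 1


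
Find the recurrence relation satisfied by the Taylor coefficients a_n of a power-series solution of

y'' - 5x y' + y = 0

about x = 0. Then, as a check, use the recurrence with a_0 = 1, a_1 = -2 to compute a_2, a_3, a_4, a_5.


Substitute y = sum_n a_n x^n.
y''(x) has coefficient (n+2)(n+1) a_{n+2} at x^n;
-5 x y'(x) has coefficient -5 n a_n at x^n (shift);
y(x) has coefficient 1 a_n at x^n.
Matching x^n: (n+2)(n+1) a_{n+2} + (-5n + 1) a_n = 0.
Thus a_{n+2} = (5n - 1) / ((n+1)(n+2)) * a_n.

Check with a_0 = 1, a_1 = -2 (apply the recurrence for n = 0, 1, 2, 3): a_0 = 1, a_1 = -2, a_2 = -1/2, a_3 = -4/3, a_4 = -3/8, a_5 = -14/15.

a_(n+2) = (5n - 1) / ((n+1)(n+2)) * a_n; check: a_0 = 1, a_1 = -2, a_2 = -1/2, a_3 = -4/3, a_4 = -3/8, a_5 = -14/15


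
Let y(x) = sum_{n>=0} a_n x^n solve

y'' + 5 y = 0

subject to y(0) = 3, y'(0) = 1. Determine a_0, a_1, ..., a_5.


Ansatz: y(x) = sum_{n>=0} a_n x^n, so y'(x) = sum_{n>=1} n a_n x^(n-1) and y''(x) = sum_{n>=2} n(n-1) a_n x^(n-2).
Substitute into P(x) y'' + Q(x) y' + R(x) y = 0 with P(x) = 1, Q(x) = 0, R(x) = 5, and match powers of x.
Initial conditions: a_0 = 3, a_1 = 1.
Setting the coefficient of each power of x to zero and solving order by order (substituting the coefficients already found):
  x^0: 2 a_2 + 5 a_0 = 0  ->  2 a_2 = -5 a_0 = -15  ->  a_2 = -15/2
  x^1: 6 a_3 + 5 a_1 = 0  ->  6 a_3 = -5 a_1 = -5  ->  a_3 = -5/6
  x^2: 12 a_4 + 5 a_2 = 0  ->  12 a_4 = -5 a_2 = 75/2  ->  a_4 = 25/8
  x^3: 20 a_5 + 5 a_3 = 0  ->  20 a_5 = -5 a_3 = 25/6  ->  a_5 = 5/24
Truncated series: y(x) = 3 + x - (15/2) x^2 - (5/6) x^3 + (25/8) x^4 + (5/24) x^5 + O(x^6).

a_0 = 3; a_1 = 1; a_2 = -15/2; a_3 = -5/6; a_4 = 25/8; a_5 = 5/24


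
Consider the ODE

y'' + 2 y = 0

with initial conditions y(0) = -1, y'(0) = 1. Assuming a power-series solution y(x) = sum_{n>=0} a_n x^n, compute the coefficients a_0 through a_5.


Ansatz: y(x) = sum_{n>=0} a_n x^n, so y'(x) = sum_{n>=1} n a_n x^(n-1) and y''(x) = sum_{n>=2} n(n-1) a_n x^(n-2).
Substitute into P(x) y'' + Q(x) y' + R(x) y = 0 with P(x) = 1, Q(x) = 0, R(x) = 2, and match powers of x.
Initial conditions: a_0 = -1, a_1 = 1.
Setting the coefficient of each power of x to zero and solving order by order (substituting the coefficients already found):
  x^0: 2 a_2 + 2 a_0 = 0  ->  2 a_2 = -2 a_0 = 2  ->  a_2 = 1
  x^1: 6 a_3 + 2 a_1 = 0  ->  6 a_3 = -2 a_1 = -2  ->  a_3 = -1/3
  x^2: 12 a_4 + 2 a_2 = 0  ->  12 a_4 = -2 a_2 = -2  ->  a_4 = -1/6
  x^3: 20 a_5 + 2 a_3 = 0  ->  20 a_5 = -2 a_3 = 2/3  ->  a_5 = 1/30
Truncated series: y(x) = -1 + x + x^2 - (1/3) x^3 - (1/6) x^4 + (1/30) x^5 + O(x^6).

a_0 = -1; a_1 = 1; a_2 = 1; a_3 = -1/3; a_4 = -1/6; a_5 = 1/30


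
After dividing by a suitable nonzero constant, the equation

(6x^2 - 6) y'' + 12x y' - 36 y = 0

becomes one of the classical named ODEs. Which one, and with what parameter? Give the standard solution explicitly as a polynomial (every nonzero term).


All three coefficients share the factor -6; dividing through by -6 gives  (1 - x^2) y'' - 2x y' + 6 y = 0.
This matches the Legendre equation (1 - x^2) y'' - 2x y' + n(n+1) y = 0 (note the -2x y' term) with n(n+1) = 6, so n = 2; the polynomial solution is P_2(x).
With y = sum_k a_k x^k, matching x^k gives (k+2)(k+1) a_{k+2} = [k(k+1) - n(n+1)] a_k = (k - 2)(k + 3) a_k. The right side vanishes at k = 2, so the series with the parity of 2 terminates at degree 2.
Standard normalization (P_n(1) = 1): leading coefficient (2n)!/(2^n (n!)^2) = 24/(4*4) = 3/2, so a_2 = 3/2. Work downward with a_k = (k+1)(k+2) a_{k+2} / ((k - 2)(k + 3)):
  a_0 = (1)(2)(3/2) / ((0 - 2)(0 + 3)) = 3/(-6) = -1/2
Hence P_2(x) = 3 x^2/2 - 1/2.

P_2(x); series = 3 x^2/2 - 1/2


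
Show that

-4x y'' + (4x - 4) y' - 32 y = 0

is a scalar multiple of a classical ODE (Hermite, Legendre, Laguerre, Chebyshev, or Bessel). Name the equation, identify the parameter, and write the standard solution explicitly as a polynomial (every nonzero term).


All three coefficients share the factor -4; dividing through by -4 gives  x y'' + (1 - x) y' + 8 y = 0.
This matches the Laguerre equation x y'' + (1 - x) y' + n y = 0 with n = 8; the polynomial solution is L_8(x).
With y = sum_k a_k x^k, matching x^k gives (k+1)k a_{k+1} + (k+1) a_{k+1} - k a_k + n a_k = 0, i.e. (k+1)^2 a_{k+1} = (k - n) a_k = (k - 8) a_k. The right side vanishes at k = 8, so the series terminates at degree 8.
Standard normalization L_n(0) = 1 gives a_0 = 1. Work upward with a_{k+1} = (k - 8) a_k / (k+1)^2:
  a_1 = (0 - 8)(1) / 1^2 = -8/1 = -8
  a_2 = (1 - 8)(-8) / 2^2 = 56/4 = 14
  a_3 = (2 - 8)(14) / 3^2 = -84/9 = -28/3
  a_4 = (3 - 8)(-28/3) / 4^2 = (140/3)/16 = 35/12
  a_5 = (4 - 8)(35/12) / 5^2 = (-35/3)/25 = -7/15
  a_6 = (5 - 8)(-7/15) / 6^2 = (7/5)/36 = 7/180
  a_7 = (6 - 8)(7/180) / 7^2 = (-7/90)/49 = -1/630
  a_8 = (7 - 8)(-1/630) / 8^2 = (1/630)/64 = 1/40320
Hence L_8(x) = x^8/40320 - x^7/630 + 7 x^6/180 - 7 x^5/15 + 35 x^4/12 - 28 x^3/3 + 14 x^2 - 8 x + 1.

L_8(x); series = x^8/40320 - x^7/630 + 7 x^6/180 - 7 x^5/15 + 35 x^4/12 - 28 x^3/3 + 14 x^2 - 8 x + 1


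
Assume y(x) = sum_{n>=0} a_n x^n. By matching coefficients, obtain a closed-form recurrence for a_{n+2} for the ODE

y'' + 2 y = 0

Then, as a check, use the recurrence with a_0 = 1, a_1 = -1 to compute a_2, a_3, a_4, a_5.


Substitute y = sum_n a_n x^n into y'' + (const) y = 0.
y''(x) = sum_{n>=0} (n+2)(n+1) a_{n+2} x^n.
The ODE becomes sum_n [(n+2)(n+1) a_{n+2} + 2 a_n] x^n = 0.
Setting each coefficient to zero gives the recurrence:
  (n+2)(n+1) a_{n+2} + 2 a_n = 0,
  a_{n+2} = -2 / ((n+1)(n+2)) a_n.

Check with a_0 = 1, a_1 = -1 (apply the recurrence for n = 0, 1, 2, 3): a_0 = 1, a_1 = -1, a_2 = -1, a_3 = 1/3, a_4 = 1/6, a_5 = -1/30.

a_{n+2} = -2/((n+1)(n+2)) * a_n; check: a_0 = 1, a_1 = -1, a_2 = -1, a_3 = 1/3, a_4 = 1/6, a_5 = -1/30


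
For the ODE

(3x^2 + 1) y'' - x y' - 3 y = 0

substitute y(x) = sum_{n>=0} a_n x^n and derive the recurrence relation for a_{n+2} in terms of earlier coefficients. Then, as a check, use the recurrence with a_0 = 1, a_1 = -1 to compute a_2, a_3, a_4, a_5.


Substitute y = sum_n a_n x^n.
(1 + 3 x^2) y'' contributes (n+2)(n+1) a_{n+2} + 3 n(n-1) a_n at x^n.
-x y'(x) contributes -n a_n at x^n.
-3 y(x) contributes -3 a_n at x^n.
Matching x^n: (n+2)(n+1) a_{n+2} + (3 n(n-1) - n - 3) a_n = 0.
Thus a_{n+2} = (-3 n(n-1) + n + 3) / ((n+1)(n+2)) * a_n.

Check with a_0 = 1, a_1 = -1 (apply the recurrence for n = 0, 1, 2, 3): a_0 = 1, a_1 = -1, a_2 = 3/2, a_3 = -2/3, a_4 = -1/8, a_5 = 2/5.

a_(n+2) = (-3 n(n-1) + n + 3) / ((n+1)(n+2)) * a_n; check: a_0 = 1, a_1 = -1, a_2 = 3/2, a_3 = -2/3, a_4 = -1/8, a_5 = 2/5


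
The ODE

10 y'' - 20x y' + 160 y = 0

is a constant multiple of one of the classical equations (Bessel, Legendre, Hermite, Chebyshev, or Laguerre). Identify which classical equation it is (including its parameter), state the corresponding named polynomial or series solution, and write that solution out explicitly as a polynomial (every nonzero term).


All three coefficients share the factor 10; dividing through by 10 gives  y'' - 2x y' + 16 y = 0.
This matches the Hermite equation y'' - 2x y' + 2n y = 0 with 2n = 16, so n = 8; the polynomial solution is H_8(x).
With y = sum_k a_k x^k, matching x^k gives (k+2)(k+1) a_{k+2} = 2(k - n) a_k = 2(k - 8) a_k. The right side vanishes at k = 8, so the series with the parity of 8 terminates at degree 8.
Standard normalization: leading coefficient of H_n is 2^n, so a_8 = 2^8 = 256. Work downward with a_k = (k+1)(k+2) a_{k+2} / (2(k - n)):
  a_6 = (7)(8)(256) / (2(6 - 8)) = 14336/(-4) = -3584
  a_4 = (5)(6)(-3584) / (2(4 - 8)) = -107520/(-8) = 13440
  a_2 = (3)(4)(13440) / (2(2 - 8)) = 161280/(-12) = -13440
  a_0 = (1)(2)(-13440) / (2(0 - 8)) = -26880/(-16) = 1680
Hence H_8(x) = 256 x^8 - 3584 x^6 + 13440 x^4 - 13440 x^2 + 1680.

H_8(x); series = 256 x^8 - 3584 x^6 + 13440 x^4 - 13440 x^2 + 1680


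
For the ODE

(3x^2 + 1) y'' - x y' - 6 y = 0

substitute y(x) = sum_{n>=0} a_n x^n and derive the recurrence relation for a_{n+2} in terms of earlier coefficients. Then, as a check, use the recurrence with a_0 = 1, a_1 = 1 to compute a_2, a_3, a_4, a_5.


Substitute y = sum_n a_n x^n.
(1 + 3 x^2) y'' contributes (n+2)(n+1) a_{n+2} + 3 n(n-1) a_n at x^n.
-x y'(x) contributes -n a_n at x^n.
-6 y(x) contributes -6 a_n at x^n.
Matching x^n: (n+2)(n+1) a_{n+2} + (3 n(n-1) - n - 6) a_n = 0.
Thus a_{n+2} = (-3 n(n-1) + n + 6) / ((n+1)(n+2)) * a_n.

Check with a_0 = 1, a_1 = 1 (apply the recurrence for n = 0, 1, 2, 3): a_0 = 1, a_1 = 1, a_2 = 3, a_3 = 7/6, a_4 = 1/2, a_5 = -21/40.

a_(n+2) = (-3 n(n-1) + n + 6) / ((n+1)(n+2)) * a_n; check: a_0 = 1, a_1 = 1, a_2 = 3, a_3 = 7/6, a_4 = 1/2, a_5 = -21/40


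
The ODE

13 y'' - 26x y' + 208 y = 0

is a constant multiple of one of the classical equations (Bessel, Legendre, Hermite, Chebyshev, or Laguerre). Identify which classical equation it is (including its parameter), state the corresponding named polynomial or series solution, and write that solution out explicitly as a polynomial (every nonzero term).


All three coefficients share the factor 13; dividing through by 13 gives  y'' - 2x y' + 16 y = 0.
This matches the Hermite equation y'' - 2x y' + 2n y = 0 with 2n = 16, so n = 8; the polynomial solution is H_8(x).
With y = sum_k a_k x^k, matching x^k gives (k+2)(k+1) a_{k+2} = 2(k - n) a_k = 2(k - 8) a_k. The right side vanishes at k = 8, so the series with the parity of 8 terminates at degree 8.
Standard normalization: leading coefficient of H_n is 2^n, so a_8 = 2^8 = 256. Work downward with a_k = (k+1)(k+2) a_{k+2} / (2(k - n)):
  a_6 = (7)(8)(256) / (2(6 - 8)) = 14336/(-4) = -3584
  a_4 = (5)(6)(-3584) / (2(4 - 8)) = -107520/(-8) = 13440
  a_2 = (3)(4)(13440) / (2(2 - 8)) = 161280/(-12) = -13440
  a_0 = (1)(2)(-13440) / (2(0 - 8)) = -26880/(-16) = 1680
Hence H_8(x) = 256 x^8 - 3584 x^6 + 13440 x^4 - 13440 x^2 + 1680.

H_8(x); series = 256 x^8 - 3584 x^6 + 13440 x^4 - 13440 x^2 + 1680


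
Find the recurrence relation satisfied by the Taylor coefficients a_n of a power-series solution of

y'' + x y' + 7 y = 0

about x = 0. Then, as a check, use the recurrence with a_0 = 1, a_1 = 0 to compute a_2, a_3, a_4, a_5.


Substitute y = sum_n a_n x^n.
y''(x) has coefficient (n+2)(n+1) a_{n+2} at x^n;
x y'(x) has coefficient n a_n at x^n (shift);
7 y(x) has coefficient 7 a_n at x^n.
Matching x^n: (n+2)(n+1) a_{n+2} + (n + 7) a_n = 0.
Thus a_{n+2} = (-n - 7) / ((n+1)(n+2)) * a_n.

Check with a_0 = 1, a_1 = 0 (apply the recurrence for n = 0, 1, 2, 3): a_0 = 1, a_1 = 0, a_2 = -7/2, a_3 = 0, a_4 = 21/8, a_5 = 0.

a_(n+2) = (-n - 7) / ((n+1)(n+2)) * a_n; check: a_0 = 1, a_1 = 0, a_2 = -7/2, a_3 = 0, a_4 = 21/8, a_5 = 0


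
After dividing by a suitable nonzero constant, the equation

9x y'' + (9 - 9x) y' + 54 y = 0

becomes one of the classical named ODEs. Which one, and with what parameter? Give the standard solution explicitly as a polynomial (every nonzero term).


All three coefficients share the factor 9; dividing through by 9 gives  x y'' + (1 - x) y' + 6 y = 0.
This matches the Laguerre equation x y'' + (1 - x) y' + n y = 0 with n = 6; the polynomial solution is L_6(x).
With y = sum_k a_k x^k, matching x^k gives (k+1)k a_{k+1} + (k+1) a_{k+1} - k a_k + n a_k = 0, i.e. (k+1)^2 a_{k+1} = (k - n) a_k = (k - 6) a_k. The right side vanishes at k = 6, so the series terminates at degree 6.
Standard normalization L_n(0) = 1 gives a_0 = 1. Work upward with a_{k+1} = (k - 6) a_k / (k+1)^2:
  a_1 = (0 - 6)(1) / 1^2 = -6/1 = -6
  a_2 = (1 - 6)(-6) / 2^2 = 30/4 = 15/2
  a_3 = (2 - 6)(15/2) / 3^2 = -30/9 = -10/3
  a_4 = (3 - 6)(-10/3) / 4^2 = 10/16 = 5/8
  a_5 = (4 - 6)(5/8) / 5^2 = (-5/4)/25 = -1/20
  a_6 = (5 - 6)(-1/20) / 6^2 = (1/20)/36 = 1/720
Hence L_6(x) = x^6/720 - x^5/20 + 5 x^4/8 - 10 x^3/3 + 15 x^2/2 - 6 x + 1.

L_6(x); series = x^6/720 - x^5/20 + 5 x^4/8 - 10 x^3/3 + 15 x^2/2 - 6 x + 1


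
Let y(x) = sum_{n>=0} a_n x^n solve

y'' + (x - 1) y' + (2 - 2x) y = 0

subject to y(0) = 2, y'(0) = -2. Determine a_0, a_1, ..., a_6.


Ansatz: y(x) = sum_{n>=0} a_n x^n, so y'(x) = sum_{n>=1} n a_n x^(n-1) and y''(x) = sum_{n>=2} n(n-1) a_n x^(n-2).
Substitute into P(x) y'' + Q(x) y' + R(x) y = 0 with P(x) = 1, Q(x) = x - 1, R(x) = 2 - 2x, and match powers of x.
Initial conditions: a_0 = 2, a_1 = -2.
Setting the coefficient of each power of x to zero and solving order by order (substituting the coefficients already found):
  x^0: 2 a_2 - a_1 + 2 a_0 = 0  ->  2 a_2 = a_1 - 2 a_0 = -6  ->  a_2 = -3
  x^1: 6 a_3 - 2 a_2 + 3 a_1 - 2 a_0 = 0  ->  6 a_3 = 2 a_2 - 3 a_1 + 2 a_0 = 4  ->  a_3 = 2/3
  x^2: 12 a_4 - 3 a_3 + 4 a_2 - 2 a_1 = 0  ->  12 a_4 = 3 a_3 - 4 a_2 + 2 a_1 = 10  ->  a_4 = 5/6
  x^3: 20 a_5 - 4 a_4 + 5 a_3 - 2 a_2 = 0  ->  20 a_5 = 4 a_4 - 5 a_3 + 2 a_2 = -6  ->  a_5 = -3/10
  x^4: 30 a_6 - 5 a_5 + 6 a_4 - 2 a_3 = 0  ->  30 a_6 = 5 a_5 - 6 a_4 + 2 a_3 = -31/6  ->  a_6 = -31/180
Truncated series: y(x) = 2 - 2 x - 3 x^2 + (2/3) x^3 + (5/6) x^4 - (3/10) x^5 - (31/180) x^6 + O(x^7).

a_0 = 2; a_1 = -2; a_2 = -3; a_3 = 2/3; a_4 = 5/6; a_5 = -3/10; a_6 = -31/180


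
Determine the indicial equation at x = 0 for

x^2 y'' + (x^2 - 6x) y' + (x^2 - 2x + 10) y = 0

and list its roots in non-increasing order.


Divide by x^2 to reach normal form y'' + P_1(x) y' + P_2(x) y = 0 with P_1(x) = 1 - 6/x and P_2(x) = 1 - 2/x + 10/x^2.
x = 0 is a singular point because the y'-coefficient 1 - 6/x has a pole at x = 0 and the y-coefficient 1 - 2/x + 10/x^2 has a pole at x = 0.
It is a regular singular point because x P_1(x) = p(x) = x - 6 and x^2 P_2(x) = q(x) = x^2 - 2x + 10 are polynomials, hence analytic at x = 0.
p(0) = -6,  q(0) = 10.
Indicial equation: r(r-1) + p(0) r + q(0) = 0, i.e. r^2 + (p(0) - 1) r + q(0) = 0, i.e. r^2 - 7 r + 10 = 0.
Discriminant: (-7)^2 - 4(10) = 9, so r = (7 ± 3)/2.
Solving: r_1 = 5, r_2 = 2.

indicial: r^2 - 7 r + 10 = 0; roots r_1 = 5, r_2 = 2


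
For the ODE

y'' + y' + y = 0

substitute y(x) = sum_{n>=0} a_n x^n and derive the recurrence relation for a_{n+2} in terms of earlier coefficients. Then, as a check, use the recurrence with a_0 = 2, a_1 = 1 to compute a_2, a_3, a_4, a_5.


Substitute y = sum_n a_n x^n.
y''(x) has coefficient (n+2)(n+1) a_{n+2} at x^n;
y'(x) has coefficient (n+1) a_{n+1} at x^n;
y(x) has coefficient 1 a_n at x^n.
Matching x^n: (n+2)(n+1) a_{n+2} + (n+1) a_{n+1} + 1 a_n = 0.
Thus a_{n+2} = [-(n+1) a_{n+1} - 1 a_n] / ((n+1)(n+2)).

Check with a_0 = 2, a_1 = 1 (apply the recurrence for n = 0, 1, 2, 3): a_0 = 2, a_1 = 1, a_2 = -3/2, a_3 = 1/3, a_4 = 1/24, a_5 = -1/40.

a_(n+2) = [-(n+1) a_(n+1) - 1 a_n] / ((n+1)(n+2)); check: a_0 = 2, a_1 = 1, a_2 = -3/2, a_3 = 1/3, a_4 = 1/24, a_5 = -1/40


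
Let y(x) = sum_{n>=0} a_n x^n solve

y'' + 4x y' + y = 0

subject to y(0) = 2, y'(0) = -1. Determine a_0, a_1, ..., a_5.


Ansatz: y(x) = sum_{n>=0} a_n x^n, so y'(x) = sum_{n>=1} n a_n x^(n-1) and y''(x) = sum_{n>=2} n(n-1) a_n x^(n-2).
Substitute into P(x) y'' + Q(x) y' + R(x) y = 0 with P(x) = 1, Q(x) = 4x, R(x) = 1, and match powers of x.
Initial conditions: a_0 = 2, a_1 = -1.
Setting the coefficient of each power of x to zero and solving order by order (substituting the coefficients already found):
  x^0: 2 a_2 + a_0 = 0  ->  2 a_2 = -a_0 = -2  ->  a_2 = -1
  x^1: 6 a_3 + 5 a_1 = 0  ->  6 a_3 = -5 a_1 = 5  ->  a_3 = 5/6
  x^2: 12 a_4 + 9 a_2 = 0  ->  12 a_4 = -9 a_2 = 9  ->  a_4 = 3/4
  x^3: 20 a_5 + 13 a_3 = 0  ->  20 a_5 = -13 a_3 = -65/6  ->  a_5 = -13/24
Truncated series: y(x) = 2 - x - x^2 + (5/6) x^3 + (3/4) x^4 - (13/24) x^5 + O(x^6).

a_0 = 2; a_1 = -1; a_2 = -1; a_3 = 5/6; a_4 = 3/4; a_5 = -13/24


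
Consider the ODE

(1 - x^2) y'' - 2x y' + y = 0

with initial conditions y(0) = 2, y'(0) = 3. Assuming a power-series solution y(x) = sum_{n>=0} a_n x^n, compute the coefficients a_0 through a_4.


Ansatz: y(x) = sum_{n>=0} a_n x^n, so y'(x) = sum_{n>=1} n a_n x^(n-1) and y''(x) = sum_{n>=2} n(n-1) a_n x^(n-2).
Substitute into P(x) y'' + Q(x) y' + R(x) y = 0 with P(x) = 1 - x^2, Q(x) = -2x, R(x) = 1, and match powers of x.
Initial conditions: a_0 = 2, a_1 = 3.
Setting the coefficient of each power of x to zero and solving order by order (substituting the coefficients already found):
  x^0: 2 a_2 + a_0 = 0  ->  2 a_2 = -a_0 = -2  ->  a_2 = -1
  x^1: 6 a_3 - a_1 = 0  ->  6 a_3 = a_1 = 3  ->  a_3 = 1/2
  x^2: 12 a_4 - 5 a_2 = 0  ->  12 a_4 = 5 a_2 = -5  ->  a_4 = -5/12
Truncated series: y(x) = 2 + 3 x - x^2 + (1/2) x^3 - (5/12) x^4 + O(x^5).

a_0 = 2; a_1 = 3; a_2 = -1; a_3 = 1/2; a_4 = -5/12


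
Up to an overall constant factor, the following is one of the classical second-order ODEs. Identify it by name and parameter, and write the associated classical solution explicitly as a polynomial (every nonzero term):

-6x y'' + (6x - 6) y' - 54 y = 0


All three coefficients share the factor -6; dividing through by -6 gives  x y'' + (1 - x) y' + 9 y = 0.
This matches the Laguerre equation x y'' + (1 - x) y' + n y = 0 with n = 9; the polynomial solution is L_9(x).
With y = sum_k a_k x^k, matching x^k gives (k+1)k a_{k+1} + (k+1) a_{k+1} - k a_k + n a_k = 0, i.e. (k+1)^2 a_{k+1} = (k - n) a_k = (k - 9) a_k. The right side vanishes at k = 9, so the series terminates at degree 9.
Standard normalization L_n(0) = 1 gives a_0 = 1. Work upward with a_{k+1} = (k - 9) a_k / (k+1)^2:
  a_1 = (0 - 9)(1) / 1^2 = -9/1 = -9
  a_2 = (1 - 9)(-9) / 2^2 = 72/4 = 18
  a_3 = (2 - 9)(18) / 3^2 = -126/9 = -14
  a_4 = (3 - 9)(-14) / 4^2 = 84/16 = 21/4
  a_5 = (4 - 9)(21/4) / 5^2 = (-105/4)/25 = -21/20
  a_6 = (5 - 9)(-21/20) / 6^2 = (21/5)/36 = 7/60
  a_7 = (6 - 9)(7/60) / 7^2 = (-7/20)/49 = -1/140
  a_8 = (7 - 9)(-1/140) / 8^2 = (1/70)/64 = 1/4480
  a_9 = (8 - 9)(1/4480) / 9^2 = (-1/4480)/81 = -1/362880
Hence L_9(x) = -x^9/362880 + x^8/4480 - x^7/140 + 7 x^6/60 - 21 x^5/20 + 21 x^4/4 - 14 x^3 + 18 x^2 - 9 x + 1.

L_9(x); series = -x^9/362880 + x^8/4480 - x^7/140 + 7 x^6/60 - 21 x^5/20 + 21 x^4/4 - 14 x^3 + 18 x^2 - 9 x + 1


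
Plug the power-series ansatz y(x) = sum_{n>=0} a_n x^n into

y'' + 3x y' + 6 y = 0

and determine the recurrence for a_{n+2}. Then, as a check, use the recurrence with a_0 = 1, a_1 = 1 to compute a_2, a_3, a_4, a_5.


Substitute y = sum_n a_n x^n.
y''(x) has coefficient (n+2)(n+1) a_{n+2} at x^n;
3 x y'(x) has coefficient 3 n a_n at x^n (shift);
6 y(x) has coefficient 6 a_n at x^n.
Matching x^n: (n+2)(n+1) a_{n+2} + (3n + 6) a_n = 0.
Thus a_{n+2} = (-3n - 6) / ((n+1)(n+2)) * a_n.

Check with a_0 = 1, a_1 = 1 (apply the recurrence for n = 0, 1, 2, 3): a_0 = 1, a_1 = 1, a_2 = -3, a_3 = -3/2, a_4 = 3, a_5 = 9/8.

a_(n+2) = (-3n - 6) / ((n+1)(n+2)) * a_n; check: a_0 = 1, a_1 = 1, a_2 = -3, a_3 = -3/2, a_4 = 3, a_5 = 9/8


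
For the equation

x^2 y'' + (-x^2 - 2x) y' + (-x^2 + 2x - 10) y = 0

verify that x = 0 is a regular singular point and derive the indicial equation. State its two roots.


Divide by x^2 to reach normal form y'' + P_1(x) y' + P_2(x) y = 0 with P_1(x) = -1 - 2/x and P_2(x) = -1 + 2/x - 10/x^2.
x = 0 is a singular point because the y'-coefficient -1 - 2/x has a pole at x = 0 and the y-coefficient -1 + 2/x - 10/x^2 has a pole at x = 0.
It is a regular singular point because x P_1(x) = p(x) = -x - 2 and x^2 P_2(x) = q(x) = -x^2 + 2x - 10 are polynomials, hence analytic at x = 0.
p(0) = -2,  q(0) = -10.
Indicial equation: r(r-1) + p(0) r + q(0) = 0, i.e. r^2 + (p(0) - 1) r + q(0) = 0, i.e. r^2 - 3 r - 10 = 0.
Discriminant: (-3)^2 - 4(-10) = 49, so r = (3 ± 7)/2.
Solving: r_1 = 5, r_2 = -2.

indicial: r^2 - 3 r - 10 = 0; roots r_1 = 5, r_2 = -2


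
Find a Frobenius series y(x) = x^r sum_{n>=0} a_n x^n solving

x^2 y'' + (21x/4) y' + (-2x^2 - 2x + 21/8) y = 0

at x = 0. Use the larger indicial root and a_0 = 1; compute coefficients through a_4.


Write in Frobenius form y'' + (p(x)/x) y' + (q(x)/x^2) y = 0:
  p(x) = 21/4,  q(x) = -2x^2 - 2x + 21/8.
Indicial equation: r(r-1) + (21/4) r + (21/8) = 0 -> roots r_1 = -3/4, r_2 = -7/2.
Take r = r_1 = -3/4. Let y(x) = x^r sum_{n>=0} a_n x^n with a_0 = 1.
Substitute y = x^r sum a_n x^n and match x^{r+n}. The recurrence is
  D(n) a_n - 2 a_{n-1} - 2 a_{n-2} = 0,  where D(n) = (r+n)(r+n-1) + (21/4)(r+n) + (21/8).
  a_n = [2 a_{n-1} + 2 a_{n-2}] / D(n).
Since the indicial polynomial factors as (r - r_1)(r - r_2), D(n) = (r_1 + n - r_1)(r_1 + n - r_2) = n(n + 11/4).
Evaluating step by step (a_0 = 1):
  n = 1: D(1) = 1(1 + 11/4) = 15/4; numerator = 2(1) = 2; a_1 = (2)/(15/4) = 8/15
  n = 2: D(2) = 2(2 + 11/4) = 19/2; numerator = 2(8/15) + 2(1) = 46/15; a_2 = (46/15)/(19/2) = 92/285
  n = 3: D(3) = 3(3 + 11/4) = 69/4; numerator = 2(92/285) + 2(8/15) = 488/285; a_3 = (488/285)/(69/4) = 1952/19665
  n = 4: D(4) = 4(4 + 11/4) = 27; numerator = 2(1952/19665) + 2(92/285) = 3320/3933; a_4 = (3320/3933)/(27) = 3320/106191

r = -3/4; a_0 = 1; a_1 = 8/15; a_2 = 92/285; a_3 = 1952/19665; a_4 = 3320/106191


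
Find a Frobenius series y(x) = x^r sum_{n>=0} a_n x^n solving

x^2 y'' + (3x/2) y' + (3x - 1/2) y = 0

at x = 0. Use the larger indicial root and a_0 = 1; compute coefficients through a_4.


Write in Frobenius form y'' + (p(x)/x) y' + (q(x)/x^2) y = 0:
  p(x) = 3/2,  q(x) = 3x - 1/2.
Indicial equation: r(r-1) + (3/2) r + (-1/2) = 0 -> roots r_1 = 1/2, r_2 = -1.
Take r = r_1 = 1/2. Let y(x) = x^r sum_{n>=0} a_n x^n with a_0 = 1.
Substitute y = x^r sum a_n x^n and match x^{r+n}. The recurrence is
  D(n) a_n + 3 a_{n-1} = 0,  where D(n) = (r+n)(r+n-1) + (3/2)(r+n) + (-1/2).
  a_n = -3 / D(n) * a_{n-1}.
Since the indicial polynomial factors as (r - r_1)(r - r_2), D(n) = (r_1 + n - r_1)(r_1 + n - r_2) = n(n + 3/2).
Evaluating step by step (a_0 = 1):
  n = 1: D(1) = 1(1 + 3/2) = 5/2; numerator = -3(1) = -3; a_1 = (-3)/(5/2) = -6/5
  n = 2: D(2) = 2(2 + 3/2) = 7; numerator = -3(-6/5) = 18/5; a_2 = (18/5)/(7) = 18/35
  n = 3: D(3) = 3(3 + 3/2) = 27/2; numerator = -3(18/35) = -54/35; a_3 = (-54/35)/(27/2) = -4/35
  n = 4: D(4) = 4(4 + 3/2) = 22; numerator = -3(-4/35) = 12/35; a_4 = (12/35)/(22) = 6/385

r = 1/2; a_0 = 1; a_1 = -6/5; a_2 = 18/35; a_3 = -4/35; a_4 = 6/385


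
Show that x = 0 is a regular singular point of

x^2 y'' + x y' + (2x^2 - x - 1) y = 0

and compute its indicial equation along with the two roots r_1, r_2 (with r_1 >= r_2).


Divide by x^2 to reach normal form y'' + P_1(x) y' + P_2(x) y = 0 with P_1(x) = 1/x and P_2(x) = 2 - 1/x - 1/x^2.
x = 0 is a singular point because the y'-coefficient 1/x has a pole at x = 0 and the y-coefficient 2 - 1/x - 1/x^2 has a pole at x = 0.
It is a regular singular point because x P_1(x) = p(x) = 1 and x^2 P_2(x) = q(x) = 2x^2 - x - 1 are polynomials, hence analytic at x = 0.
p(0) = 1,  q(0) = -1.
Indicial equation: r(r-1) + p(0) r + q(0) = 0, i.e. r^2 + (p(0) - 1) r + q(0) = 0, i.e. r^2 - 1 = 0.
Discriminant: (0)^2 - 4(-1) = 4, so r = (0 ± 2)/2.
Solving: r_1 = 1, r_2 = -1.

indicial: r^2 - 1 = 0; roots r_1 = 1, r_2 = -1


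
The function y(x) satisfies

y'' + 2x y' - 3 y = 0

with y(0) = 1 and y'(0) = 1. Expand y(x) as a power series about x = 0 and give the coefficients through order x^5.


Ansatz: y(x) = sum_{n>=0} a_n x^n, so y'(x) = sum_{n>=1} n a_n x^(n-1) and y''(x) = sum_{n>=2} n(n-1) a_n x^(n-2).
Substitute into P(x) y'' + Q(x) y' + R(x) y = 0 with P(x) = 1, Q(x) = 2x, R(x) = -3, and match powers of x.
Initial conditions: a_0 = 1, a_1 = 1.
Setting the coefficient of each power of x to zero and solving order by order (substituting the coefficients already found):
  x^0: 2 a_2 - 3 a_0 = 0  ->  2 a_2 = 3 a_0 = 3  ->  a_2 = 3/2
  x^1: 6 a_3 - a_1 = 0  ->  6 a_3 = a_1 = 1  ->  a_3 = 1/6
  x^2: 12 a_4 + a_2 = 0  ->  12 a_4 = -a_2 = -3/2  ->  a_4 = -1/8
  x^3: 20 a_5 + 3 a_3 = 0  ->  20 a_5 = -3 a_3 = -1/2  ->  a_5 = -1/40
Truncated series: y(x) = 1 + x + (3/2) x^2 + (1/6) x^3 - (1/8) x^4 - (1/40) x^5 + O(x^6).

a_0 = 1; a_1 = 1; a_2 = 3/2; a_3 = 1/6; a_4 = -1/8; a_5 = -1/40


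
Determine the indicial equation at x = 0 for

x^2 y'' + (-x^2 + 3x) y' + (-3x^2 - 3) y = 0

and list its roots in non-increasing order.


Divide by x^2 to reach normal form y'' + P_1(x) y' + P_2(x) y = 0 with P_1(x) = -1 + 3/x and P_2(x) = -3 - 3/x^2.
x = 0 is a singular point because the y'-coefficient -1 + 3/x has a pole at x = 0 and the y-coefficient -3 - 3/x^2 has a pole at x = 0.
It is a regular singular point because x P_1(x) = p(x) = 3 - x and x^2 P_2(x) = q(x) = -3x^2 - 3 are polynomials, hence analytic at x = 0.
p(0) = 3,  q(0) = -3.
Indicial equation: r(r-1) + p(0) r + q(0) = 0, i.e. r^2 + (p(0) - 1) r + q(0) = 0, i.e. r^2 + 2 r - 3 = 0.
Discriminant: (2)^2 - 4(-3) = 16, so r = (-2 ± 4)/2.
Solving: r_1 = 1, r_2 = -3.

indicial: r^2 + 2 r - 3 = 0; roots r_1 = 1, r_2 = -3


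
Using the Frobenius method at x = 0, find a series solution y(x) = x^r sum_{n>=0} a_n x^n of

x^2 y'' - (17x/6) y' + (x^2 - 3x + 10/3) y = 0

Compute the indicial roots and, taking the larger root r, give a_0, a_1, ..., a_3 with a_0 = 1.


Write in Frobenius form y'' + (p(x)/x) y' + (q(x)/x^2) y = 0:
  p(x) = -17/6,  q(x) = x^2 - 3x + 10/3.
Indicial equation: r(r-1) + (-17/6) r + (10/3) = 0 -> roots r_1 = 5/2, r_2 = 4/3.
Take r = r_1 = 5/2. Let y(x) = x^r sum_{n>=0} a_n x^n with a_0 = 1.
Substitute y = x^r sum a_n x^n and match x^{r+n}. The recurrence is
  D(n) a_n - 3 a_{n-1} + 1 a_{n-2} = 0,  where D(n) = (r+n)(r+n-1) + (-17/6)(r+n) + (10/3).
  a_n = [3 a_{n-1} - 1 a_{n-2}] / D(n).
Since the indicial polynomial factors as (r - r_1)(r - r_2), D(n) = (r_1 + n - r_1)(r_1 + n - r_2) = n(n + 7/6).
Evaluating step by step (a_0 = 1):
  n = 1: D(1) = 1(1 + 7/6) = 13/6; numerator = 3(1) = 3; a_1 = (3)/(13/6) = 18/13
  n = 2: D(2) = 2(2 + 7/6) = 19/3; numerator = 3(18/13) - 1(1) = 41/13; a_2 = (41/13)/(19/3) = 123/247
  n = 3: D(3) = 3(3 + 7/6) = 25/2; numerator = 3(123/247) - 1(18/13) = 27/247; a_3 = (27/247)/(25/2) = 54/6175

r = 5/2; a_0 = 1; a_1 = 18/13; a_2 = 123/247; a_3 = 54/6175


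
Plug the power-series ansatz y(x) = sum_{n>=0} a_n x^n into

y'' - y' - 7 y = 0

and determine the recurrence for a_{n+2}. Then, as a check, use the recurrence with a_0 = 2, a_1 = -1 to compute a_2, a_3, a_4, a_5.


Substitute y = sum_n a_n x^n.
y''(x) has coefficient (n+2)(n+1) a_{n+2} at x^n;
-y'(x) has coefficient -(n+1) a_{n+1} at x^n;
-7 y(x) has coefficient -7 a_n at x^n.
Matching x^n: (n+2)(n+1) a_{n+2} - (n+1) a_{n+1} - 7 a_n = 0.
Thus a_{n+2} = [(n+1) a_{n+1} + 7 a_n] / ((n+1)(n+2)).

Check with a_0 = 2, a_1 = -1 (apply the recurrence for n = 0, 1, 2, 3): a_0 = 2, a_1 = -1, a_2 = 13/2, a_3 = 1, a_4 = 97/24, a_5 = 139/120.

a_(n+2) = [(n+1) a_(n+1) + 7 a_n] / ((n+1)(n+2)); check: a_0 = 2, a_1 = -1, a_2 = 13/2, a_3 = 1, a_4 = 97/24, a_5 = 139/120


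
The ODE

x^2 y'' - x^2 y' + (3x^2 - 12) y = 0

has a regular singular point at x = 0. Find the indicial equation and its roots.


Divide by x^2 to reach normal form y'' + P_1(x) y' + P_2(x) y = 0 with P_1(x) = -1 and P_2(x) = 3 - 12/x^2.
x = 0 is a singular point because the y-coefficient 3 - 12/x^2 has a pole at x = 0.
It is a regular singular point because x P_1(x) = p(x) = -x and x^2 P_2(x) = q(x) = 3x^2 - 12 are polynomials, hence analytic at x = 0.
p(0) = 0,  q(0) = -12.
Indicial equation: r(r-1) + p(0) r + q(0) = 0, i.e. r^2 + (p(0) - 1) r + q(0) = 0, i.e. r^2 - 1 r - 12 = 0.
Discriminant: (-1)^2 - 4(-12) = 49, so r = (1 ± 7)/2.
Solving: r_1 = 4, r_2 = -3.

indicial: r^2 - 1 r - 12 = 0; roots r_1 = 4, r_2 = -3


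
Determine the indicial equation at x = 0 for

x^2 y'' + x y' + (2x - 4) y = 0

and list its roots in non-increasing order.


Divide by x^2 to reach normal form y'' + P_1(x) y' + P_2(x) y = 0 with P_1(x) = 1/x and P_2(x) = 2/x - 4/x^2.
x = 0 is a singular point because the y'-coefficient 1/x has a pole at x = 0 and the y-coefficient 2/x - 4/x^2 has a pole at x = 0.
It is a regular singular point because x P_1(x) = p(x) = 1 and x^2 P_2(x) = q(x) = 2x - 4 are polynomials, hence analytic at x = 0.
p(0) = 1,  q(0) = -4.
Indicial equation: r(r-1) + p(0) r + q(0) = 0, i.e. r^2 + (p(0) - 1) r + q(0) = 0, i.e. r^2 - 4 = 0.
Discriminant: (0)^2 - 4(-4) = 16, so r = (0 ± 4)/2.
Solving: r_1 = 2, r_2 = -2.

indicial: r^2 - 4 = 0; roots r_1 = 2, r_2 = -2


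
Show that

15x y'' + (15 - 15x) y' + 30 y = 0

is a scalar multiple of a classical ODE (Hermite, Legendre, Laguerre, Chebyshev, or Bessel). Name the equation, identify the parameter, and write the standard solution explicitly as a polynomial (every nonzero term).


All three coefficients share the factor 15; dividing through by 15 gives  x y'' + (1 - x) y' + 2 y = 0.
This matches the Laguerre equation x y'' + (1 - x) y' + n y = 0 with n = 2; the polynomial solution is L_2(x).
With y = sum_k a_k x^k, matching x^k gives (k+1)k a_{k+1} + (k+1) a_{k+1} - k a_k + n a_k = 0, i.e. (k+1)^2 a_{k+1} = (k - n) a_k = (k - 2) a_k. The right side vanishes at k = 2, so the series terminates at degree 2.
Standard normalization L_n(0) = 1 gives a_0 = 1. Work upward with a_{k+1} = (k - 2) a_k / (k+1)^2:
  a_1 = (0 - 2)(1) / 1^2 = -2/1 = -2
  a_2 = (1 - 2)(-2) / 2^2 = 2/4 = 1/2
Hence L_2(x) = x^2/2 - 2 x + 1.

L_2(x); series = x^2/2 - 2 x + 1


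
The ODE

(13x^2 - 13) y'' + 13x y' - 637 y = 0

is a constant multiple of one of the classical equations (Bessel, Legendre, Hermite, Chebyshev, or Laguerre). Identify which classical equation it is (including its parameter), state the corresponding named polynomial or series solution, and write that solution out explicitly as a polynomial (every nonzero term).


All three coefficients share the factor -13; dividing through by -13 gives  (1 - x^2) y'' - x y' + 49 y = 0.
This matches the Chebyshev equation (1 - x^2) y'' - x y' + n^2 y = 0 (note the -x y' term, not -2x y') with n^2 = 49, so n = 7; the polynomial solution is T_7(x).
With y = sum_k a_k x^k, matching x^k gives (k+2)(k+1) a_{k+2} = (k^2 - n^2) a_k = (k - 7)(k + 7) a_k. The right side vanishes at k = 7, so the series with the parity of 7 terminates at degree 7.
Standard normalization: leading coefficient of T_n is 2^(n-1), so a_7 = 2^6 = 64. Work downward with a_k = (k+1)(k+2) a_{k+2} / ((k - 7)(k + 7)):
  a_5 = (6)(7)(64) / ((5 - 7)(5 + 7)) = 2688/(-24) = -112
  a_3 = (4)(5)(-112) / ((3 - 7)(3 + 7)) = -2240/(-40) = 56
  a_1 = (2)(3)(56) / ((1 - 7)(1 + 7)) = 336/(-48) = -7
Hence T_7(x) = 64 x^7 - 112 x^5 + 56 x^3 - 7 x.

T_7(x); series = 64 x^7 - 112 x^5 + 56 x^3 - 7 x


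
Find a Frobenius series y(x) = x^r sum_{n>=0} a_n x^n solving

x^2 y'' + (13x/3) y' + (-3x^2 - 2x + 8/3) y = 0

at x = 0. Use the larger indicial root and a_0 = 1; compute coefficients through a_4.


Write in Frobenius form y'' + (p(x)/x) y' + (q(x)/x^2) y = 0:
  p(x) = 13/3,  q(x) = -3x^2 - 2x + 8/3.
Indicial equation: r(r-1) + (13/3) r + (8/3) = 0 -> roots r_1 = -4/3, r_2 = -2.
Take r = r_1 = -4/3. Let y(x) = x^r sum_{n>=0} a_n x^n with a_0 = 1.
Substitute y = x^r sum a_n x^n and match x^{r+n}. The recurrence is
  D(n) a_n - 2 a_{n-1} - 3 a_{n-2} = 0,  where D(n) = (r+n)(r+n-1) + (13/3)(r+n) + (8/3).
  a_n = [2 a_{n-1} + 3 a_{n-2}] / D(n).
Since the indicial polynomial factors as (r - r_1)(r - r_2), D(n) = (r_1 + n - r_1)(r_1 + n - r_2) = n(n + 2/3).
Evaluating step by step (a_0 = 1):
  n = 1: D(1) = 1(1 + 2/3) = 5/3; numerator = 2(1) = 2; a_1 = (2)/(5/3) = 6/5
  n = 2: D(2) = 2(2 + 2/3) = 16/3; numerator = 2(6/5) + 3(1) = 27/5; a_2 = (27/5)/(16/3) = 81/80
  n = 3: D(3) = 3(3 + 2/3) = 11; numerator = 2(81/80) + 3(6/5) = 45/8; a_3 = (45/8)/(11) = 45/88
  n = 4: D(4) = 4(4 + 2/3) = 56/3; numerator = 2(45/88) + 3(81/80) = 3573/880; a_4 = (3573/880)/(56/3) = 10719/49280

r = -4/3; a_0 = 1; a_1 = 6/5; a_2 = 81/80; a_3 = 45/88; a_4 = 10719/49280


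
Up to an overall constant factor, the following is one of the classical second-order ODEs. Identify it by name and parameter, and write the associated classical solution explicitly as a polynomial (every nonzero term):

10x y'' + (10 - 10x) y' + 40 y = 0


All three coefficients share the factor 10; dividing through by 10 gives  x y'' + (1 - x) y' + 4 y = 0.
This matches the Laguerre equation x y'' + (1 - x) y' + n y = 0 with n = 4; the polynomial solution is L_4(x).
With y = sum_k a_k x^k, matching x^k gives (k+1)k a_{k+1} + (k+1) a_{k+1} - k a_k + n a_k = 0, i.e. (k+1)^2 a_{k+1} = (k - n) a_k = (k - 4) a_k. The right side vanishes at k = 4, so the series terminates at degree 4.
Standard normalization L_n(0) = 1 gives a_0 = 1. Work upward with a_{k+1} = (k - 4) a_k / (k+1)^2:
  a_1 = (0 - 4)(1) / 1^2 = -4/1 = -4
  a_2 = (1 - 4)(-4) / 2^2 = 12/4 = 3
  a_3 = (2 - 4)(3) / 3^2 = -6/9 = -2/3
  a_4 = (3 - 4)(-2/3) / 4^2 = (2/3)/16 = 1/24
Hence L_4(x) = x^4/24 - 2 x^3/3 + 3 x^2 - 4 x + 1.

L_4(x); series = x^4/24 - 2 x^3/3 + 3 x^2 - 4 x + 1


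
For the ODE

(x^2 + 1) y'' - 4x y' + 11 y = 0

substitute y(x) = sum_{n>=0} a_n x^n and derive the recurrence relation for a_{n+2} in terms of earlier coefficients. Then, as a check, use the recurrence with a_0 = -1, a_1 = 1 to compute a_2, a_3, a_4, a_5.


Substitute y = sum_n a_n x^n.
(1 + 1 x^2) y'' contributes (n+2)(n+1) a_{n+2} + n(n-1) a_n at x^n.
-4 x y'(x) contributes -4 n a_n at x^n.
11 y(x) contributes 11 a_n at x^n.
Matching x^n: (n+2)(n+1) a_{n+2} + (n(n-1) - 4 n + 11) a_n = 0.
Thus a_{n+2} = (-n(n-1) + 4 n - 11) / ((n+1)(n+2)) * a_n.

Check with a_0 = -1, a_1 = 1 (apply the recurrence for n = 0, 1, 2, 3): a_0 = -1, a_1 = 1, a_2 = 11/2, a_3 = -7/6, a_4 = -55/24, a_5 = 7/24.

a_(n+2) = (-n(n-1) + 4 n - 11) / ((n+1)(n+2)) * a_n; check: a_0 = -1, a_1 = 1, a_2 = 11/2, a_3 = -7/6, a_4 = -55/24, a_5 = 7/24


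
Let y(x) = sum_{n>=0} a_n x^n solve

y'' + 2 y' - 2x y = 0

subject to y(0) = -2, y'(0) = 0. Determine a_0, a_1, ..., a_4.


Ansatz: y(x) = sum_{n>=0} a_n x^n, so y'(x) = sum_{n>=1} n a_n x^(n-1) and y''(x) = sum_{n>=2} n(n-1) a_n x^(n-2).
Substitute into P(x) y'' + Q(x) y' + R(x) y = 0 with P(x) = 1, Q(x) = 2, R(x) = -2x, and match powers of x.
Initial conditions: a_0 = -2, a_1 = 0.
Setting the coefficient of each power of x to zero and solving order by order (substituting the coefficients already found):
  x^0: 2 a_2 + 2 a_1 = 0  ->  2 a_2 = -2 a_1 = 0  ->  a_2 = 0
  x^1: 6 a_3 + 4 a_2 - 2 a_0 = 0  ->  6 a_3 = -4 a_2 + 2 a_0 = -4  ->  a_3 = -2/3
  x^2: 12 a_4 + 6 a_3 - 2 a_1 = 0  ->  12 a_4 = -6 a_3 + 2 a_1 = 4  ->  a_4 = 1/3
Truncated series: y(x) = -2 - (2/3) x^3 + (1/3) x^4 + O(x^5).

a_0 = -2; a_1 = 0; a_2 = 0; a_3 = -2/3; a_4 = 1/3


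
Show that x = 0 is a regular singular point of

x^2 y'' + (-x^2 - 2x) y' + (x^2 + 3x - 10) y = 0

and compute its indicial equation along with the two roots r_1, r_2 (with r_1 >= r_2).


Divide by x^2 to reach normal form y'' + P_1(x) y' + P_2(x) y = 0 with P_1(x) = -1 - 2/x and P_2(x) = 1 + 3/x - 10/x^2.
x = 0 is a singular point because the y'-coefficient -1 - 2/x has a pole at x = 0 and the y-coefficient 1 + 3/x - 10/x^2 has a pole at x = 0.
It is a regular singular point because x P_1(x) = p(x) = -x - 2 and x^2 P_2(x) = q(x) = x^2 + 3x - 10 are polynomials, hence analytic at x = 0.
p(0) = -2,  q(0) = -10.
Indicial equation: r(r-1) + p(0) r + q(0) = 0, i.e. r^2 + (p(0) - 1) r + q(0) = 0, i.e. r^2 - 3 r - 10 = 0.
Discriminant: (-3)^2 - 4(-10) = 49, so r = (3 ± 7)/2.
Solving: r_1 = 5, r_2 = -2.

indicial: r^2 - 3 r - 10 = 0; roots r_1 = 5, r_2 = -2


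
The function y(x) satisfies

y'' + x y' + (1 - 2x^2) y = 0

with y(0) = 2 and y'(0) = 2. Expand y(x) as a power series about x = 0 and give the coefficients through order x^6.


Ansatz: y(x) = sum_{n>=0} a_n x^n, so y'(x) = sum_{n>=1} n a_n x^(n-1) and y''(x) = sum_{n>=2} n(n-1) a_n x^(n-2).
Substitute into P(x) y'' + Q(x) y' + R(x) y = 0 with P(x) = 1, Q(x) = x, R(x) = 1 - 2x^2, and match powers of x.
Initial conditions: a_0 = 2, a_1 = 2.
Setting the coefficient of each power of x to zero and solving order by order (substituting the coefficients already found):
  x^0: 2 a_2 + a_0 = 0  ->  2 a_2 = -a_0 = -2  ->  a_2 = -1
  x^1: 6 a_3 + 2 a_1 = 0  ->  6 a_3 = -2 a_1 = -4  ->  a_3 = -2/3
  x^2: 12 a_4 + 3 a_2 - 2 a_0 = 0  ->  12 a_4 = -3 a_2 + 2 a_0 = 7  ->  a_4 = 7/12
  x^3: 20 a_5 + 4 a_3 - 2 a_1 = 0  ->  20 a_5 = -4 a_3 + 2 a_1 = 20/3  ->  a_5 = 1/3
  x^4: 30 a_6 + 5 a_4 - 2 a_2 = 0  ->  30 a_6 = -5 a_4 + 2 a_2 = -59/12  ->  a_6 = -59/360
Truncated series: y(x) = 2 + 2 x - x^2 - (2/3) x^3 + (7/12) x^4 + (1/3) x^5 - (59/360) x^6 + O(x^7).

a_0 = 2; a_1 = 2; a_2 = -1; a_3 = -2/3; a_4 = 7/12; a_5 = 1/3; a_6 = -59/360


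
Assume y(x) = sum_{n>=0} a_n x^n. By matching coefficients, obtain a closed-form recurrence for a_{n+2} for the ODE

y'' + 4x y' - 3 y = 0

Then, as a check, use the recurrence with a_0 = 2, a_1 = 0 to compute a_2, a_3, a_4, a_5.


Substitute y = sum_n a_n x^n.
y''(x) has coefficient (n+2)(n+1) a_{n+2} at x^n;
4 x y'(x) has coefficient 4 n a_n at x^n (shift);
-3 y(x) has coefficient -3 a_n at x^n.
Matching x^n: (n+2)(n+1) a_{n+2} + (4n - 3) a_n = 0.
Thus a_{n+2} = (-4n + 3) / ((n+1)(n+2)) * a_n.

Check with a_0 = 2, a_1 = 0 (apply the recurrence for n = 0, 1, 2, 3): a_0 = 2, a_1 = 0, a_2 = 3, a_3 = 0, a_4 = -5/4, a_5 = 0.

a_(n+2) = (-4n + 3) / ((n+1)(n+2)) * a_n; check: a_0 = 2, a_1 = 0, a_2 = 3, a_3 = 0, a_4 = -5/4, a_5 = 0


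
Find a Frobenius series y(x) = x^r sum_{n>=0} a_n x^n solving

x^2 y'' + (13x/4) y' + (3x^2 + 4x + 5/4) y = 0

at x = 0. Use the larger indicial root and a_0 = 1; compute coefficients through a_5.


Write in Frobenius form y'' + (p(x)/x) y' + (q(x)/x^2) y = 0:
  p(x) = 13/4,  q(x) = 3x^2 + 4x + 5/4.
Indicial equation: r(r-1) + (13/4) r + (5/4) = 0 -> roots r_1 = -1, r_2 = -5/4.
Take r = r_1 = -1. Let y(x) = x^r sum_{n>=0} a_n x^n with a_0 = 1.
Substitute y = x^r sum a_n x^n and match x^{r+n}. The recurrence is
  D(n) a_n + 4 a_{n-1} + 3 a_{n-2} = 0,  where D(n) = (r+n)(r+n-1) + (13/4)(r+n) + (5/4).
  a_n = [-4 a_{n-1} - 3 a_{n-2}] / D(n).
Since the indicial polynomial factors as (r - r_1)(r - r_2), D(n) = (r_1 + n - r_1)(r_1 + n - r_2) = n(n + 1/4).
Evaluating step by step (a_0 = 1):
  n = 1: D(1) = 1(1 + 1/4) = 5/4; numerator = -4(1) = -4; a_1 = (-4)/(5/4) = -16/5
  n = 2: D(2) = 2(2 + 1/4) = 9/2; numerator = -4(-16/5) - 3(1) = 49/5; a_2 = (49/5)/(9/2) = 98/45
  n = 3: D(3) = 3(3 + 1/4) = 39/4; numerator = -4(98/45) - 3(-16/5) = 8/9; a_3 = (8/9)/(39/4) = 32/351
  n = 4: D(4) = 4(4 + 1/4) = 17; numerator = -4(32/351) - 3(98/45) = -12106/1755; a_4 = (-12106/1755)/(17) = -12106/29835
  n = 5: D(5) = 5(5 + 1/4) = 105/4; numerator = -4(-12106/29835) - 3(32/351) = 40264/29835; a_5 = (40264/29835)/(105/4) = 23008/447525

r = -1; a_0 = 1; a_1 = -16/5; a_2 = 98/45; a_3 = 32/351; a_4 = -12106/29835; a_5 = 23008/447525
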